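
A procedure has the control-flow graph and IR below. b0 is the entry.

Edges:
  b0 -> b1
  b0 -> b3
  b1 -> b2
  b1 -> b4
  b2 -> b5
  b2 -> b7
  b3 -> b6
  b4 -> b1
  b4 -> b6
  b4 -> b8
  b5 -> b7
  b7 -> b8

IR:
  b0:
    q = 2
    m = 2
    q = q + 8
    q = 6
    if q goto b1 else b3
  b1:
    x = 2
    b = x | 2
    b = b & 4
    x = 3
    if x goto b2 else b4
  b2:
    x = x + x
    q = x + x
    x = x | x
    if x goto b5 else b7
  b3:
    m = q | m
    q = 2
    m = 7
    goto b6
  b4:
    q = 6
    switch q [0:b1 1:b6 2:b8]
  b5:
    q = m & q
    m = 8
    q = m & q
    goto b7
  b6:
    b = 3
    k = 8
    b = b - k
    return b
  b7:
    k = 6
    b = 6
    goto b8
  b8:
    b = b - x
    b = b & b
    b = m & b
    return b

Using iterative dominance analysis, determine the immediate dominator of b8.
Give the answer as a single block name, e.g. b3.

idom tree: b1←b0 b2←b1 b3←b0 b4←b1 b5←b2 b6←b0 b7←b2 b8←b1
Dom∩ at merges:
  b1: preds {b0,b4}: {b0} ∩ {b0,b1,b4} = {b0}; idom=b0
  b6: preds {b3,b4}: {b0,b3} ∩ {b0,b1,b4} = {b0}; idom=b0
  b7: preds {b2,b5}: {b0,b1,b2} ∩ {b0,b1,b2,b5} = {b0,b1,b2}; idom=b2
  b8: preds {b4,b7}: {b0,b1,b4} ∩ {b0,b1,b2,b7} = {b0,b1}; idom=b1

idom(b8) = b1

Answer: b1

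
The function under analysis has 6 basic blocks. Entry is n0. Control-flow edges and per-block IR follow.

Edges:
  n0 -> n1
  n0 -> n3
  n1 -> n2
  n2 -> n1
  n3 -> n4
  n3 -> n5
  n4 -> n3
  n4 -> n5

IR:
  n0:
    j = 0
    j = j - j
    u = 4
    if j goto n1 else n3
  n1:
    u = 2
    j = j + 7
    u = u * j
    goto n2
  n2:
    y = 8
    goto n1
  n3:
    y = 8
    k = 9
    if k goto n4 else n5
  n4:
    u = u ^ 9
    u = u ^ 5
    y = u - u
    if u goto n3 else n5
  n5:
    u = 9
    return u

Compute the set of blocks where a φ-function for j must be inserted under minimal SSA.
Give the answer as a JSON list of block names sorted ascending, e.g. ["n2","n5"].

Answer: ["n1"]

Analysis:
idom tree: n1←n0 n2←n1 n3←n0 n4←n3 n5←n3
Dom at joins:
  n1: preds {n0,n2}: {n0} ∩ {n0,n1,n2} = {n0}; idom=n0
  n3: preds {n0,n4}: {n0} ∩ {n0,n3,n4} = {n0}; idom=n0
  n5: preds {n3,n4}: {n0,n3} ∩ {n0,n3,n4} = {n0,n3}; idom=n3

DF walk-up:
  join n1 pred n0: · stop@n0
  join n1 pred n2: n2→n1 stop@n0
  join n3 pred n0: · stop@n0
  join n3 pred n4: n4→n3 stop@n0
  join n5 pred n3: · stop@n3
  join n5 pred n4: n4 stop@n3
  DF(n0)=∅
  DF(n1)={n1}
  DF(n2)={n1}
  DF(n3)={n3}
  DF(n4)={n3,n5}
  DF(n5)=∅

φ for j: defs {n0,n1}
  DF⁺ = {n1}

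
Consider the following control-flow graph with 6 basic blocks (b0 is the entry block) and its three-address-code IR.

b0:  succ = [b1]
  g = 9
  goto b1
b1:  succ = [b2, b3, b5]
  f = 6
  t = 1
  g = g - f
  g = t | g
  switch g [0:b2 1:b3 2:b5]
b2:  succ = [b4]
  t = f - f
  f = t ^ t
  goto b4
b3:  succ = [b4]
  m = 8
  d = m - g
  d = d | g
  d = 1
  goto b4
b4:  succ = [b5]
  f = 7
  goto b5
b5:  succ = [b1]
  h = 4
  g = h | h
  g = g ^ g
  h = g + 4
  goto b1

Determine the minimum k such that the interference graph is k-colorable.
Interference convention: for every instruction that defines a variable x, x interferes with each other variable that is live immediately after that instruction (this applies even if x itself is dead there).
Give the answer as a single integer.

Answer: 3

Derivation:
Block summaries:
  b0: def={g} ue=∅
  b1: def={f,g,t} ue={g}
  b2: def={f,t} ue={f}
  b3: def={d,m} ue={g}
  b4: def={f} ue=∅
  b5: def={g,h} ue=∅

Liveness:
  b0 li=∅ lo={g}
  b1 li={g} lo={f,g}
  b2 li={f} lo=∅
  b3 li={g} lo=∅
  b4 li=∅ lo=∅
  b5 li=∅ lo={g}

Conflict graph:
  d↔{g}
  f↔{g,t}
  g↔{d,f,h,m,t}
  h↔{g}
  m↔{g}
  t↔{f,g}

Colouring:
  lower bound: {f,g,t} mutually conflict ⇒ χ ≥ 3
  3-colouring: R0={g}  R1={d,f,h,m}  R2={t}
  χ = 3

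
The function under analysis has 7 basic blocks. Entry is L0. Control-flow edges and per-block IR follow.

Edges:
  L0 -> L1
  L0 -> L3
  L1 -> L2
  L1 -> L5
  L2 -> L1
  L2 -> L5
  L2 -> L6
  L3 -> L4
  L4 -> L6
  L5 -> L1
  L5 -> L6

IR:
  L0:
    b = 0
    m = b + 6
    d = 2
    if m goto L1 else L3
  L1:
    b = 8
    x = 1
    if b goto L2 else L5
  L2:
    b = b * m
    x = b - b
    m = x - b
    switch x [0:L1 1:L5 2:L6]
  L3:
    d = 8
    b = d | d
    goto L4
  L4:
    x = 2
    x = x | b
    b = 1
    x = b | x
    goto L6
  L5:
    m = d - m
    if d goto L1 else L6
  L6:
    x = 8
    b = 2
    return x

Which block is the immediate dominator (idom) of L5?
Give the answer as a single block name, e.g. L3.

Answer: L1

Analysis:
idom tree: L1←L0 L2←L1 L3←L0 L4←L3 L5←L1 L6←L0
Join-block Dom:
  L1: preds {L0,L2,L5}: {L0} ∩ {L0,L1,L2} ∩ {L0,L1,L5} = {L0}; idom=L0
  L5: preds {L1,L2}: {L0,L1} ∩ {L0,L1,L2} = {L0,L1}; idom=L1
  L6: preds {L2,L4,L5}: {L0,L1,L2} ∩ {L0,L3,L4} ∩ {L0,L1,L5} = {L0}; idom=L0

idom(L5) = L1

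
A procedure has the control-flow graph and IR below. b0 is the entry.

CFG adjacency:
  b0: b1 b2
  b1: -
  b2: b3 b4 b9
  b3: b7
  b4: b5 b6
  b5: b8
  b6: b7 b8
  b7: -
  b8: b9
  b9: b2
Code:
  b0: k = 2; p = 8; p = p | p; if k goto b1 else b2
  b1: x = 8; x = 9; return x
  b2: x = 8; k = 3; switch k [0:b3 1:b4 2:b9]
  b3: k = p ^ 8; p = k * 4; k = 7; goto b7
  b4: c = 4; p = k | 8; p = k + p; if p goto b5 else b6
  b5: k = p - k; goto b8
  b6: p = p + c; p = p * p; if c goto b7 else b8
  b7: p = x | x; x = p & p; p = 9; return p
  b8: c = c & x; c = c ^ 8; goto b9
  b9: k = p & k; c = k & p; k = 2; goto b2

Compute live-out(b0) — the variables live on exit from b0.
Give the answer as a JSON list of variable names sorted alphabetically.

Block summaries:
  b0 def {k,p} use ∅
  b1 def {x} use ∅
  b2 def {k,x} use ∅
  b3 def {k,p} use {p}
  b4 def {c,p} use {k}
  b5 def {k} use {k,p}
  b6 def {p} use {c,p}
  b7 def {p,x} use {x}
  b8 def {c} use {c,x}
  b9 def {c,k} use {k,p}

Liveness:
  b0: in=∅ out={p}
  b1: in=∅ out=∅
  b2: in={p} out={k,p,x}
  b3: in={p,x} out={x}
  b4: in={k,x} out={c,k,p,x}
  b5: in={c,k,p,x} out={c,k,p,x}
  b6: in={c,k,p,x} out={c,k,p,x}
  b7: in={x} out=∅
  b8: in={c,k,p,x} out={k,p}
  b9: in={k,p} out={p}

live-out(b0) = ["p"]

Answer: ["p"]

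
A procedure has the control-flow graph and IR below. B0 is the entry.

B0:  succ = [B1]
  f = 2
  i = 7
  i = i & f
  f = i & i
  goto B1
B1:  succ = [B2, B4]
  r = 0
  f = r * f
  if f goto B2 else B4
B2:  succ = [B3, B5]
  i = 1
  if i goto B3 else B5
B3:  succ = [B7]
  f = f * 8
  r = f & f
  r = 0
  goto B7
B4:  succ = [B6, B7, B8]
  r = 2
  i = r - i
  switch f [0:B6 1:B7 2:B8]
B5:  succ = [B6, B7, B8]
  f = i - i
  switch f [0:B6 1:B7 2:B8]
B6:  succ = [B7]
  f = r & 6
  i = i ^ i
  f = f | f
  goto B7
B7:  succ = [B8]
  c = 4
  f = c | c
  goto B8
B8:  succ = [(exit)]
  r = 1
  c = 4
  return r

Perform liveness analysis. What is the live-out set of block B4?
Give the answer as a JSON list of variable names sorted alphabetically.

Answer: ["i", "r"]

Working:
Per-block:
  B0 def {f,i} use ∅
  B1 def {f,r} use {f}
  B2 def {i} use ∅
  B3 def {f,r} use {f}
  B4 def {i,r} use {f,i}
  B5 def {f} use {i}
  B6 def {f,i} use {i,r}
  B7 def {c,f} use ∅
  B8 def {c,r} use ∅

Backward fixpoint:
  B0 li=∅ lo={f,i}
  B1 li={f,i} lo={f,i,r}
  B2 li={f,r} lo={f,i,r}
  B3 li={f} lo=∅
  B4 li={f,i} lo={i,r}
  B5 li={i,r} lo={i,r}
  B6 li={i,r} lo=∅
  B7 li=∅ lo=∅
  B8 li=∅ lo=∅

live-out(B4) = ["i", "r"]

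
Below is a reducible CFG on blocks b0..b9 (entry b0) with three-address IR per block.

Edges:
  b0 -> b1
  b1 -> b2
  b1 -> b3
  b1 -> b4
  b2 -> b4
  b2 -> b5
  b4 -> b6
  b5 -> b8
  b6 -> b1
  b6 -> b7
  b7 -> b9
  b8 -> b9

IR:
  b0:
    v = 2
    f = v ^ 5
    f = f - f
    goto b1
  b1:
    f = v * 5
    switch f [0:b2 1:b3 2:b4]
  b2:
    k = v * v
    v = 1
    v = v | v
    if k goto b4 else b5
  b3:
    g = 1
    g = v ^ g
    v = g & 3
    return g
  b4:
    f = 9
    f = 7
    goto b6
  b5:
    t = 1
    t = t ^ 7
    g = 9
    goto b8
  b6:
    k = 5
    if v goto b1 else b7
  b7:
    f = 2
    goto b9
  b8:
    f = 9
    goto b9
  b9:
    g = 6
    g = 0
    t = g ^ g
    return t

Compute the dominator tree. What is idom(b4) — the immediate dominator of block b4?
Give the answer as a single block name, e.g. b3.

idom tree: b1←b0 b2←b1 b3←b1 b4←b1 b5←b2 b6←b4 b7←b6 b8←b5 b9←b1
Dom at joins:
  b1: preds {b0,b6}: {b0} ∩ {b0,b1,b4,b6} = {b0}; idom=b0
  b4: preds {b1,b2}: {b0,b1} ∩ {b0,b1,b2} = {b0,b1}; idom=b1
  b9: preds {b7,b8}: {b0,b1,b4,b6,b7} ∩ {b0,b1,b2,b5,b8} = {b0,b1}; idom=b1

idom(b4) = b1

Answer: b1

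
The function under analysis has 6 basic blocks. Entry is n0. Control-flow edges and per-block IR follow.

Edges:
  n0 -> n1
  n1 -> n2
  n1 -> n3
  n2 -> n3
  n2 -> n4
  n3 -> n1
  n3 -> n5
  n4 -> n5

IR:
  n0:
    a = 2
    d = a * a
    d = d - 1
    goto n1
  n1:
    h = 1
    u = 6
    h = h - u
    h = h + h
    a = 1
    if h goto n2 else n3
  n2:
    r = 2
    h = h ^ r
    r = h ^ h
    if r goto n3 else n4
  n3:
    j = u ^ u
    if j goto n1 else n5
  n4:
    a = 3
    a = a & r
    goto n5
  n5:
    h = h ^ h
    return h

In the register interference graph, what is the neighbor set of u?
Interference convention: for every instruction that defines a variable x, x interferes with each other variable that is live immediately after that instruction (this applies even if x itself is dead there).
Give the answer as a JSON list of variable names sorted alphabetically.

Answer: ["a", "h", "r"]

Working:
def/use:
  n0: {a,d} / ∅
  n1: {a,h,u} / ∅
  n2: {h,r} / {h}
  n3: {j} / {u}
  n4: {a} / {r}
  n5: {h} / {h}

Liveness:
  live n0: ∅→∅
  live n1: ∅→{h,u}
  live n2: {h,u}→{h,r,u}
  live n3: {h,u}→{h}
  live n4: {h,r}→{h}
  live n5: {h}→∅

Interfere edges:
  a↔{h,r,u}
  d↔∅
  h↔{a,j,r,u}
  j↔{h}
  r↔{a,h,u}
  u↔{a,h,r}

N(u) = ["a", "h", "r"]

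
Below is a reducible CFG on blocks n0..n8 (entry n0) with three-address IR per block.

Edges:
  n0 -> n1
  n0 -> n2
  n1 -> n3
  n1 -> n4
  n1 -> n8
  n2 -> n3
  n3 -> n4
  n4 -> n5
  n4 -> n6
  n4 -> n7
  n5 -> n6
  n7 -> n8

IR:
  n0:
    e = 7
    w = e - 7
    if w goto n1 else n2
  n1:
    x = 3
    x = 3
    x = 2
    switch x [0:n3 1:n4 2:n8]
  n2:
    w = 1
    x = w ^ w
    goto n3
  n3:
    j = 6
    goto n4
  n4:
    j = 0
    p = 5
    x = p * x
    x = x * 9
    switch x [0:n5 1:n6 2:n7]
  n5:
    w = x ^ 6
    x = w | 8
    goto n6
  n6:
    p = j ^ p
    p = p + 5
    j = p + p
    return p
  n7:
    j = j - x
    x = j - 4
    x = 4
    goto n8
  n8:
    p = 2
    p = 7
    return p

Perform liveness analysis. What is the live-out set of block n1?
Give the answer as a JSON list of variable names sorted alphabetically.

Per-block:
  n0: {e,w} / ∅
  n1: {x} / ∅
  n2: {w,x} / ∅
  n3: {j} / ∅
  n4: {j,p,x} / {x}
  n5: {w,x} / {x}
  n6: {j,p} / {j,p}
  n7: {j,x} / {j,x}
  n8: {p} / ∅

Live sets:
  live n0: ∅→∅
  live n1: ∅→{x}
  live n2: ∅→{x}
  live n3: {x}→{x}
  live n4: {x}→{j,p,x}
  live n5: {j,p,x}→{j,p}
  live n6: {j,p}→∅
  live n7: {j,x}→∅
  live n8: ∅→∅

live-out(n1) = ["x"]

Answer: ["x"]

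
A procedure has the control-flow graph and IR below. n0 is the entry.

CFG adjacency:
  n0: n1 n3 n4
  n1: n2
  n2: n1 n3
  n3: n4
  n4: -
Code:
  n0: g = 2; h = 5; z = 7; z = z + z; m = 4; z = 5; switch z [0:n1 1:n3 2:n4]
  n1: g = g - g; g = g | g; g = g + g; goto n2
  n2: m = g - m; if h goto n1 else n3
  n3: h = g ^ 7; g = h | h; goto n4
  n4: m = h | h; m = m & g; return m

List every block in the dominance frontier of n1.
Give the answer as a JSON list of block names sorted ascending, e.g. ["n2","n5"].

Answer: ["n1", "n3"]

Working:
idom tree: n1←n0 n2←n1 n3←n0 n4←n0
Dom∩ at merges:
  n1: preds {n0,n2}: {n0} ∩ {n0,n1,n2} = {n0}; idom=n0
  n3: preds {n0,n2}: {n0} ∩ {n0,n1,n2} = {n0}; idom=n0
  n4: preds {n0,n3}: {n0} ∩ {n0,n3} = {n0}; idom=n0

DF walk-up:
  n1←n0: walk · to n0
  n1←n2: walk n2→n1 to n0
  n3←n0: walk · to n0
  n3←n2: walk n2→n1 to n0
  n4←n0: walk · to n0
  n4←n3: walk n3 to n0
  n0: DF=∅
  n1: DF={n1,n3}
  n2: DF={n1,n3}
  n3: DF={n4}
  n4: DF=∅

DF(n1) = ["n1", "n3"]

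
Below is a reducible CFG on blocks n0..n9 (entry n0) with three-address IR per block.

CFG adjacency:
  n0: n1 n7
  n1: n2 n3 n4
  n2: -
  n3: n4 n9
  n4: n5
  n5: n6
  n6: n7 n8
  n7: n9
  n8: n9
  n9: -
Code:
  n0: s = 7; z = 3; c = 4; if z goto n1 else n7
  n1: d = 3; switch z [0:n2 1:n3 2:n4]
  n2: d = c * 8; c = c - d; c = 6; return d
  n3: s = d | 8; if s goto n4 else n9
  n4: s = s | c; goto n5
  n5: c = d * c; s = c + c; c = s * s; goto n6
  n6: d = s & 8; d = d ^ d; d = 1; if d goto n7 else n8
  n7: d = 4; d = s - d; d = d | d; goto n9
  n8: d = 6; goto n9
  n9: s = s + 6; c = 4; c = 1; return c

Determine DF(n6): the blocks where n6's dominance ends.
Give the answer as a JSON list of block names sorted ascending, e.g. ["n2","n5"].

Answer: ["n7", "n9"]

Analysis:
idom tree: n1←n0 n2←n1 n3←n1 n4←n1 n5←n4 n6←n5 n7←n0 n8←n6 n9←n0
Dom∩ at merges:
  n4: preds {n1,n3}: {n0,n1} ∩ {n0,n1,n3} = {n0,n1}; idom=n1
  n7: preds {n0,n6}: {n0} ∩ {n0,n1,n4,n5,n6} = {n0}; idom=n0
  n9: preds {n3,n7,n8}: {n0,n1,n3} ∩ {n0,n7} ∩ {n0,n1,n4,n5,n6,n8} = {n0}; idom=n0

DF derivation:
  join n4 pred n1: · stop@n1
  join n4 pred n3: n3 stop@n1
  join n7 pred n0: · stop@n0
  join n7 pred n6: n6→n5→n4→n1 stop@n0
  join n9 pred n3: n3→n1 stop@n0
  join n9 pred n7: n7 stop@n0
  join n9 pred n8: n8→n6→n5→n4→n1 stop@n0
  n0: DF=∅
  n1: DF={n7,n9}
  n2: DF=∅
  n3: DF={n4,n9}
  n4: DF={n7,n9}
  n5: DF={n7,n9}
  n6: DF={n7,n9}
  n7: DF={n9}
  n8: DF={n9}
  n9: DF=∅

DF(n6) = ["n7", "n9"]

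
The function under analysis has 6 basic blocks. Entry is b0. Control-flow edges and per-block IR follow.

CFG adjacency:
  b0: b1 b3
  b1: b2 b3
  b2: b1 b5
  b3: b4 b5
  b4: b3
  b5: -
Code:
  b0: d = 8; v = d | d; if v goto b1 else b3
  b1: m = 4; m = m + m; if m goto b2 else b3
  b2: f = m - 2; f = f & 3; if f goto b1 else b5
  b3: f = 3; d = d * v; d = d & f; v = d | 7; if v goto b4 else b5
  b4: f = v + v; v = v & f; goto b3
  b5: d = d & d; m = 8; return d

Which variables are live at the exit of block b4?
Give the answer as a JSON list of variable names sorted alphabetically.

Answer: ["d", "v"]

Analysis:
def/use:
  b0: {d,v} / ∅
  b1: {m} / ∅
  b2: {f} / {m}
  b3: {d,f,v} / {d,v}
  b4: {f,v} / {v}
  b5: {d,m} / {d}

Backward fixpoint:
  live b0: ∅→{d,v}
  live b1: {d,v}→{d,m,v}
  live b2: {d,m,v}→{d,v}
  live b3: {d,v}→{d,v}
  live b4: {d,v}→{d,v}
  live b5: {d}→∅

live-out(b4) = ["d", "v"]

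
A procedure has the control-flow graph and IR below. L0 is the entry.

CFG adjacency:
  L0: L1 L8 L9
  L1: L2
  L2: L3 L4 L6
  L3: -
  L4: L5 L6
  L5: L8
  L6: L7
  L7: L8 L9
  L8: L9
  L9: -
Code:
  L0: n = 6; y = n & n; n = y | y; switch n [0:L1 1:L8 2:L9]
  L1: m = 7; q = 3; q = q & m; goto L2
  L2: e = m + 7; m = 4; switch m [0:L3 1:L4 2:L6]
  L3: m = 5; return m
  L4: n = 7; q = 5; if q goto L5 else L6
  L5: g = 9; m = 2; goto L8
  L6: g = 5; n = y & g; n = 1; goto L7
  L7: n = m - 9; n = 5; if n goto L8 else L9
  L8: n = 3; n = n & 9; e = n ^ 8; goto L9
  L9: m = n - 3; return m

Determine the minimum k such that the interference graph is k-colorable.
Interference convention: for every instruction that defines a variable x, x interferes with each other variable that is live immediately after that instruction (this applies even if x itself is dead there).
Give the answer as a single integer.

Answer: 3

Working:
def/use:
  L0: {n,y} / ∅
  L1: {m,q} / ∅
  L2: {e,m} / {m}
  L3: {m} / ∅
  L4: {n,q} / ∅
  L5: {g,m} / ∅
  L6: {g,n} / {y}
  L7: {n} / {m}
  L8: {e,n} / ∅
  L9: {m} / {n}

Backward fixpoint:
  L0: in=∅ out={n,y}
  L1: in={y} out={m,y}
  L2: in={m,y} out={m,y}
  L3: in=∅ out=∅
  L4: in={m,y} out={m,y}
  L5: in=∅ out=∅
  L6: in={m,y} out={m}
  L7: in={m} out={n}
  L8: in=∅ out={n}
  L9: in={n} out=∅

Interfere edges:
  e↔{n,y}
  g↔{m,y}
  m↔{g,n,q,y}
  n↔{e,m,y}
  q↔{m,y}
  y↔{e,g,m,n,q}

Registers:
  lower bound: {e,n,y} mutually conflict ⇒ χ ≥ 3
  3-colouring: c0={y}  c1={e,m}  c2={g,n,q}
  χ = 3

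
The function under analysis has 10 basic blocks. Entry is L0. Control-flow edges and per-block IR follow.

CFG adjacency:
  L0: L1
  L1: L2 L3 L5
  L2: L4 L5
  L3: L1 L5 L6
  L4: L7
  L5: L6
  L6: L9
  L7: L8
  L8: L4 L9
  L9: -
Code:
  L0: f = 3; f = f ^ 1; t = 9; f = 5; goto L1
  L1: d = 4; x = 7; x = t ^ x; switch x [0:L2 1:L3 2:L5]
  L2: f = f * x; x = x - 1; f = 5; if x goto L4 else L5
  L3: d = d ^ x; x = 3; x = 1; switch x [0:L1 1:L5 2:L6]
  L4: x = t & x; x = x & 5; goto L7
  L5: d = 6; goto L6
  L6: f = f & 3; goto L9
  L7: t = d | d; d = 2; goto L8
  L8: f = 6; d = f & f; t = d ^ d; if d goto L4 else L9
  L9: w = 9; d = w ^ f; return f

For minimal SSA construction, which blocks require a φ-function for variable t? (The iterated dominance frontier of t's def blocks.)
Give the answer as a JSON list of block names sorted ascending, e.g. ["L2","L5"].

Answer: ["L4", "L9"]

Working:
idom tree: L1←L0 L2←L1 L3←L1 L4←L2 L5←L1 L6←L1 L7←L4 L8←L7 L9←L1
Dom∩ at merges:
  L1: preds {L0,L3}: {L0} ∩ {L0,L1,L3} = {L0}; idom=L0
  L4: preds {L2,L8}: {L0,L1,L2} ∩ {L0,L1,L2,L4,L7,L8} = {L0,L1,L2}; idom=L2
  L5: preds {L1,L2,L3}: {L0,L1} ∩ {L0,L1,L2} ∩ {L0,L1,L3} = {L0,L1}; idom=L1
  L6: preds {L3,L5}: {L0,L1,L3} ∩ {L0,L1,L5} = {L0,L1}; idom=L1
  L9: preds {L6,L8}: {L0,L1,L6} ∩ {L0,L1,L2,L4,L7,L8} = {L0,L1}; idom=L1

DF walk-up:
  join L1 pred L0: · stop@L0
  join L1 pred L3: L3→L1 stop@L0
  join L4 pred L2: · stop@L2
  join L4 pred L8: L8→L7→L4 stop@L2
  join L5 pred L1: · stop@L1
  join L5 pred L2: L2 stop@L1
  join L5 pred L3: L3 stop@L1
  join L6 pred L3: L3 stop@L1
  join L6 pred L5: L5 stop@L1
  join L9 pred L6: L6 stop@L1
  join L9 pred L8: L8→L7→L4→L2 stop@L1
  L0 → ∅
  L1 → {L1}
  L2 → {L5,L9}
  L3 → {L1,L5,L6}
  L4 → {L4,L9}
  L5 → {L6}
  L6 → {L9}
  L7 → {L4,L9}
  L8 → {L4,L9}
  L9 → ∅

φ for t: defs {L0,L7,L8}
  DF⁺ = {L4,L9}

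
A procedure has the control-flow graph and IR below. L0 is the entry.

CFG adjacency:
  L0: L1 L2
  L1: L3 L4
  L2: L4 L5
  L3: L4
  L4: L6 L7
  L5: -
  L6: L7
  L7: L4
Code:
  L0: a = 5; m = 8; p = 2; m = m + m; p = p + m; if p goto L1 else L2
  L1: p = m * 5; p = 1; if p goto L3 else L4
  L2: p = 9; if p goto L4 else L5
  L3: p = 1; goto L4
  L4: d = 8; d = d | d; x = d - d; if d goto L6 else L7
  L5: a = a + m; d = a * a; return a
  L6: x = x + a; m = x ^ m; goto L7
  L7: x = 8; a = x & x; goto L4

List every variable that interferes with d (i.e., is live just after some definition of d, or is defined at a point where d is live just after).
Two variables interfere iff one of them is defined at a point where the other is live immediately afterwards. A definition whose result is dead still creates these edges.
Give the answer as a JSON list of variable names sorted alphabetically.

Per-block:
  L0 def {a,m,p} use ∅
  L1 def {p} use {m}
  L2 def {p} use ∅
  L3 def {p} use ∅
  L4 def {d,x} use ∅
  L5 def {a,d} use {a,m}
  L6 def {m,x} use {a,m,x}
  L7 def {a,x} use ∅

Live sets:
  L0: in=∅ out={a,m}
  L1: in={a,m} out={a,m}
  L2: in={a,m} out={a,m}
  L3: in={a,m} out={a,m}
  L4: in={a,m} out={a,m,x}
  L5: in={a,m} out=∅
  L6: in={a,m,x} out={m}
  L7: in={m} out={a,m}

Conflict graph:
  a↔{d,m,p,x}
  d↔{a,m,x}
  m↔{a,d,p,x}
  p↔{a,m}
  x↔{a,d,m}

N(d) = ["a", "m", "x"]

Answer: ["a", "m", "x"]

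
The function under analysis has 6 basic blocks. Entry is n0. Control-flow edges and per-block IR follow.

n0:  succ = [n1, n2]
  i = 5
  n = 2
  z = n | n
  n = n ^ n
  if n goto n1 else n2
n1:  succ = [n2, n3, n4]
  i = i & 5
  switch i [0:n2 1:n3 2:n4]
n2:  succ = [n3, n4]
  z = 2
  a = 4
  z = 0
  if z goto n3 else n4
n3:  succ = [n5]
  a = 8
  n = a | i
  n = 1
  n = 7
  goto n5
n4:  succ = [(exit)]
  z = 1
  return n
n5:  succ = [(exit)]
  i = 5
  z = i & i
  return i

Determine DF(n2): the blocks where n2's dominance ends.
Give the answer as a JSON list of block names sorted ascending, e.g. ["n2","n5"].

Answer: ["n3", "n4"]

Derivation:
idom tree: n1←n0 n2←n0 n3←n0 n4←n0 n5←n3
Join-block Dom:
  n2: preds {n0,n1}: {n0} ∩ {n0,n1} = {n0}; idom=n0
  n3: preds {n1,n2}: {n0,n1} ∩ {n0,n2} = {n0}; idom=n0
  n4: preds {n1,n2}: {n0,n1} ∩ {n0,n2} = {n0}; idom=n0

Frontier:
  n2←n0: walk · to n0
  n2←n1: walk n1 to n0
  n3←n1: walk n1 to n0
  n3←n2: walk n2 to n0
  n4←n1: walk n1 to n0
  n4←n2: walk n2 to n0
  n0: DF=∅
  n1: DF={n2,n3,n4}
  n2: DF={n3,n4}
  n3: DF=∅
  n4: DF=∅
  n5: DF=∅

DF(n2) = ["n3", "n4"]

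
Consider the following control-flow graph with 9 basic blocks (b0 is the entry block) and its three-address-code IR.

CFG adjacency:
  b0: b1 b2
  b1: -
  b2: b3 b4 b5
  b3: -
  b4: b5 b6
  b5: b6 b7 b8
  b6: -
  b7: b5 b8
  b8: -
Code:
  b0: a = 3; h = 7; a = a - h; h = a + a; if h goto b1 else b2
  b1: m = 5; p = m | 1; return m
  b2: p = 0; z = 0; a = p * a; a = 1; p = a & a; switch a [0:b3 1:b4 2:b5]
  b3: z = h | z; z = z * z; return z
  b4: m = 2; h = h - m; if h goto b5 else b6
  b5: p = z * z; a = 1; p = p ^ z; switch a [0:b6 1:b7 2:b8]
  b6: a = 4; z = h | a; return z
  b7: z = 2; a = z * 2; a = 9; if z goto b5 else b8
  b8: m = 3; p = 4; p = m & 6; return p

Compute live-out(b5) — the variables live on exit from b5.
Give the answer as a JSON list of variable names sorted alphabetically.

Block summaries:
  b0: def={a,h} ue=∅
  b1: def={m,p} ue=∅
  b2: def={a,p,z} ue={a}
  b3: def={z} ue={h,z}
  b4: def={h,m} ue={h}
  b5: def={a,p} ue={z}
  b6: def={a,z} ue={h}
  b7: def={a,z} ue=∅
  b8: def={m,p} ue=∅

Backward fixpoint:
  b0: in=∅ out={a,h}
  b1: in=∅ out=∅
  b2: in={a,h} out={h,z}
  b3: in={h,z} out=∅
  b4: in={h,z} out={h,z}
  b5: in={h,z} out={h}
  b6: in={h} out=∅
  b7: in={h} out={h,z}
  b8: in=∅ out=∅

live-out(b5) = ["h"]

Answer: ["h"]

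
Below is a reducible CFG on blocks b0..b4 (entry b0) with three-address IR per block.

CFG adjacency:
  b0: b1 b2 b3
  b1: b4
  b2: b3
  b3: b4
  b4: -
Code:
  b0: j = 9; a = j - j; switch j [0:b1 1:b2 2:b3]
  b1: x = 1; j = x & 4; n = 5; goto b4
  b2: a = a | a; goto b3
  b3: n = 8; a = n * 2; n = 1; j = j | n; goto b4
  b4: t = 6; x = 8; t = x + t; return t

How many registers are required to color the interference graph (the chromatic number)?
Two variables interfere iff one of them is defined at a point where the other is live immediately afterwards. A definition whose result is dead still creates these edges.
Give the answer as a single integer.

Per-block:
  b0: def={a,j} ue=∅
  b1: def={j,n,x} ue=∅
  b2: def={a} ue={a}
  b3: def={a,j,n} ue={j}
  b4: def={t,x} ue=∅

Liveness:
  b0: in=∅ out={a,j}
  b1: in=∅ out=∅
  b2: in={a,j} out={j}
  b3: in={j} out=∅
  b4: in=∅ out=∅

Conflict graph:
  a — {j}
  j — {a,n}
  n — {j}
  t — {x}
  x — {t}

Registers:
  {a,j} pairwise interfere (2-clique) ⇒ χ ≥ 2
  assign a→r1 j→r0 n→r1 t→r0 x→r1 — no edge inside a register ⇒ χ ≤ 2
  χ = 2

Answer: 2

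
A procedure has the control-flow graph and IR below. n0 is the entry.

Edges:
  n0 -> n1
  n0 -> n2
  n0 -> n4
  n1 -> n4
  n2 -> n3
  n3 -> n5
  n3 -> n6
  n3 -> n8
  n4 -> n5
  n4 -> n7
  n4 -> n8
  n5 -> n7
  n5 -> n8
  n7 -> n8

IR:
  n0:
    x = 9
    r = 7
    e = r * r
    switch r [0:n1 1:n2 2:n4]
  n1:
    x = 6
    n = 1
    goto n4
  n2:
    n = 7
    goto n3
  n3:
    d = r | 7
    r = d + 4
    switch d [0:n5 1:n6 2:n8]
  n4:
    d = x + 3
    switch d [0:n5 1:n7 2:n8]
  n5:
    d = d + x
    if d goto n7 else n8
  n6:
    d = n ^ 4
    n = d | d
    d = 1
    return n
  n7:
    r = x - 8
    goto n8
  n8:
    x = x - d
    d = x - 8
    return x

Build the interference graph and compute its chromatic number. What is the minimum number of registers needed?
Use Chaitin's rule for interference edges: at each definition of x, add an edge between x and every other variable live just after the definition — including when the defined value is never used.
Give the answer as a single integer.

Answer: 4

Working:
Block summaries:
  n0: {e,r,x} / ∅
  n1: {n,x} / ∅
  n2: {n} / ∅
  n3: {d,r} / {r}
  n4: {d} / {x}
  n5: {d} / {d,x}
  n6: {d,n} / {n}
  n7: {r} / {x}
  n8: {d,x} / {d,x}

Liveness:
  n0 li=∅ lo={r,x}
  n1 li=∅ lo={x}
  n2 li={r,x} lo={n,r,x}
  n3 li={n,r,x} lo={d,n,x}
  n4 li={x} lo={d,x}
  n5 li={d,x} lo={d,x}
  n6 li={n} lo=∅
  n7 li={d,x} lo={d,x}
  n8 li={d,x} lo=∅

Interference:
  d — {n,r,x}
  e — {r,x}
  n — {d,r,x}
  r — {d,e,n,x}
  x — {d,e,n,r}

Chromatic number:
  {d,n,r,x} pairwise interfere (4-clique) ⇒ χ ≥ 4
  4-colouring: R0={r}  R1={x}  R2={d,e}  R3={n}
  χ = 4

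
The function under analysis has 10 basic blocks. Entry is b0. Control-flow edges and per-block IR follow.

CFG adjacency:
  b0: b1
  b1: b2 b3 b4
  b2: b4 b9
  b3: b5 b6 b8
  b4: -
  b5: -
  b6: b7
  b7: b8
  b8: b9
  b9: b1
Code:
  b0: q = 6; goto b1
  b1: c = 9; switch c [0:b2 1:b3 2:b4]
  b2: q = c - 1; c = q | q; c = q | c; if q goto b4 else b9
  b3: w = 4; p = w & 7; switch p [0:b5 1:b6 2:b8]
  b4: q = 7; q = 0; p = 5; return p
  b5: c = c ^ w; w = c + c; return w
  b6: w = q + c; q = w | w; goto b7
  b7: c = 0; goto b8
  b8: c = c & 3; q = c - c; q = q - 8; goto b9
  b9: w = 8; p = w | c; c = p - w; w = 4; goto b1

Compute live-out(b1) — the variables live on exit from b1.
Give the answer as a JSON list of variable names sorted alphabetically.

Block summaries:
  b0: {q} / ∅
  b1: {c} / ∅
  b2: {c,q} / {c}
  b3: {p,w} / ∅
  b4: {p,q} / ∅
  b5: {c,w} / {c,w}
  b6: {q,w} / {c,q}
  b7: {c} / ∅
  b8: {c,q} / {c}
  b9: {c,p,w} / {c}

Backward fixpoint:
  b0 li=∅ lo={q}
  b1 li={q} lo={c,q}
  b2 li={c} lo={c,q}
  b3 li={c,q} lo={c,q,w}
  b4 li=∅ lo=∅
  b5 li={c,w} lo=∅
  b6 li={c,q} lo=∅
  b7 li=∅ lo={c}
  b8 li={c} lo={c,q}
  b9 li={c,q} lo={q}

live-out(b1) = ["c", "q"]

Answer: ["c", "q"]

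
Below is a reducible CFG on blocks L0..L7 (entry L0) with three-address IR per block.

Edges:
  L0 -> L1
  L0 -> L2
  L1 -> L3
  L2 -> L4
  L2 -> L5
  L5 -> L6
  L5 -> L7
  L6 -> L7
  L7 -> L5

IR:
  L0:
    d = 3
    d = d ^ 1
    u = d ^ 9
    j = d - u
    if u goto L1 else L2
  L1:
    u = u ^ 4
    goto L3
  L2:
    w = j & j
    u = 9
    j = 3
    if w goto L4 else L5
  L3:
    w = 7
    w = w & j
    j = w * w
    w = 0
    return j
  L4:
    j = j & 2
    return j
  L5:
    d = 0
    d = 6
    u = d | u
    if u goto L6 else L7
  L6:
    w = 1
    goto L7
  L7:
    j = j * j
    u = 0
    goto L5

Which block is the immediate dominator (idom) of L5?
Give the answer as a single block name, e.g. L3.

Answer: L2

Analysis:
idom tree: L1←L0 L2←L0 L3←L1 L4←L2 L5←L2 L6←L5 L7←L5
Dom∩ at merges:
  L5: preds {L2,L7}: {L0,L2} ∩ {L0,L2,L5,L7} = {L0,L2}; idom=L2
  L7: preds {L5,L6}: {L0,L2,L5} ∩ {L0,L2,L5,L6} = {L0,L2,L5}; idom=L5

idom(L5) = L2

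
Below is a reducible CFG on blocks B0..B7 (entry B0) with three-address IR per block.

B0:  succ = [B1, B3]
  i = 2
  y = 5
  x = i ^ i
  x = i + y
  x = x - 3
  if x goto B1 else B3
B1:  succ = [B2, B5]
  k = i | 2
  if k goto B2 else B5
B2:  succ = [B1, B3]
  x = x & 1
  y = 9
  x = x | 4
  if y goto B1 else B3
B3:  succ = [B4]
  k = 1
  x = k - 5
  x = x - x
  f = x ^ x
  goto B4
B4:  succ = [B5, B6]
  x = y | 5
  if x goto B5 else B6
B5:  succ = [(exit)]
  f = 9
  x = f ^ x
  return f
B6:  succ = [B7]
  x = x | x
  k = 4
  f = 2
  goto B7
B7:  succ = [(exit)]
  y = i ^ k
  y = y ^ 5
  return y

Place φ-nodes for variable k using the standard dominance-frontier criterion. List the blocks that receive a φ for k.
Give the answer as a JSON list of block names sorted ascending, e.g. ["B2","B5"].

idom tree: B1←B0 B2←B1 B3←B0 B4←B3 B5←B0 B6←B4 B7←B6
Dom∩ at merges:
  B1: preds {B0,B2}: {B0} ∩ {B0,B1,B2} = {B0}; idom=B0
  B3: preds {B0,B2}: {B0} ∩ {B0,B1,B2} = {B0}; idom=B0
  B5: preds {B1,B4}: {B0,B1} ∩ {B0,B3,B4} = {B0}; idom=B0

Frontier:
  join B1 pred B0: · stop@B0
  join B1 pred B2: B2→B1 stop@B0
  join B3 pred B0: · stop@B0
  join B3 pred B2: B2→B1 stop@B0
  join B5 pred B1: B1 stop@B0
  join B5 pred B4: B4→B3 stop@B0
  B0: DF=∅
  B1: DF={B1,B3,B5}
  B2: DF={B1,B3}
  B3: DF={B5}
  B4: DF={B5}
  B5: DF=∅
  B6: DF=∅
  B7: DF=∅

φ for k: defs {B1,B3,B6}
  DF⁺ = {B1,B3,B5}

Answer: ["B1", "B3", "B5"]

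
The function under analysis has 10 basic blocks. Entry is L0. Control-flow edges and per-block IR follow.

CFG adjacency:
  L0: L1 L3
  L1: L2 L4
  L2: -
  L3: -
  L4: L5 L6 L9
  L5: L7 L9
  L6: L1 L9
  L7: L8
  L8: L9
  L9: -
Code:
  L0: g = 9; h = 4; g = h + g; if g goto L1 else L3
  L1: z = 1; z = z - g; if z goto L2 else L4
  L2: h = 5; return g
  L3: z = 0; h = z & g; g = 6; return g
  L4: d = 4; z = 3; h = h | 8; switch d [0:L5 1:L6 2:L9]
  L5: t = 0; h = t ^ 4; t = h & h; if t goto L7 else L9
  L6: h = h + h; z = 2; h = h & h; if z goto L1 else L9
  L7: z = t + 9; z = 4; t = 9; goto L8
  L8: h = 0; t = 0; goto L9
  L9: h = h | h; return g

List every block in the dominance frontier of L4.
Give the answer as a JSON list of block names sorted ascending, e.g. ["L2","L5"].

Answer: ["L1"]

Working:
idom tree: L1←L0 L2←L1 L3←L0 L4←L1 L5←L4 L6←L4 L7←L5 L8←L7 L9←L4
Dom at joins:
  L1: preds {L0,L6}: {L0} ∩ {L0,L1,L4,L6} = {L0}; idom=L0
  L9: preds {L4,L5,L6,L8}: {L0,L1,L4} ∩ {L0,L1,L4,L5} ∩ {L0,L1,L4,L6} ∩ {L0,L1,L4,L5,L7,L8} = {L0,L1,L4}; idom=L4

DF walk-up:
  L1←L0: walk · to L0
  L1←L6: walk L6→L4→L1 to L0
  L9←L4: walk · to L4
  L9←L5: walk L5 to L4
  L9←L6: walk L6 to L4
  L9←L8: walk L8→L7→L5 to L4
  L0 → ∅
  L1 → {L1}
  L2 → ∅
  L3 → ∅
  L4 → {L1}
  L5 → {L9}
  L6 → {L1,L9}
  L7 → {L9}
  L8 → {L9}
  L9 → ∅

DF(L4) = ["L1"]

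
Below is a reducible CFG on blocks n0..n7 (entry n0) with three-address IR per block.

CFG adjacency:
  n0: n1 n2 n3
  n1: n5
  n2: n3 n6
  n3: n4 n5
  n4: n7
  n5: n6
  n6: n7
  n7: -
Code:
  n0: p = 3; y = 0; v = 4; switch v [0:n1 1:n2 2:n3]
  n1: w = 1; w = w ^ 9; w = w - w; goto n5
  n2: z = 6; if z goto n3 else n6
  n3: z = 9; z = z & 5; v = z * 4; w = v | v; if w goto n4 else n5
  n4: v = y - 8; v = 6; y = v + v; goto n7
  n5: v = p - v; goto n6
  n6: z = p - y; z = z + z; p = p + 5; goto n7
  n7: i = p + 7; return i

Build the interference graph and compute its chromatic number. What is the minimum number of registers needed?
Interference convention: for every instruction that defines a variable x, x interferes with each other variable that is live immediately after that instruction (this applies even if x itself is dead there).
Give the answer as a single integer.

Answer: 4

Analysis:
Per-block:
  n0: {p,v,y} / ∅
  n1: {w} / ∅
  n2: {z} / ∅
  n3: {v,w,z} / ∅
  n4: {v,y} / {y}
  n5: {v} / {p,v}
  n6: {p,z} / {p,y}
  n7: {i} / {p}

Backward fixpoint:
  n0: in=∅ out={p,v,y}
  n1: in={p,v,y} out={p,v,y}
  n2: in={p,y} out={p,y}
  n3: in={p,y} out={p,v,y}
  n4: in={p,y} out={p}
  n5: in={p,v,y} out={p,y}
  n6: in={p,y} out={p}
  n7: in={p} out=∅

Interference:
  i: ∅
  p: {v,w,y,z}
  v: {p,w,y}
  w: {p,v,y}
  y: {p,v,w,z}
  z: {p,y}

Colouring:
  lower bound: {p,v,w,y} mutually conflict ⇒ χ ≥ 4
  4-colouring: c0={i,p}  c1={y}  c2={v,z}  c3={w}
  χ = 4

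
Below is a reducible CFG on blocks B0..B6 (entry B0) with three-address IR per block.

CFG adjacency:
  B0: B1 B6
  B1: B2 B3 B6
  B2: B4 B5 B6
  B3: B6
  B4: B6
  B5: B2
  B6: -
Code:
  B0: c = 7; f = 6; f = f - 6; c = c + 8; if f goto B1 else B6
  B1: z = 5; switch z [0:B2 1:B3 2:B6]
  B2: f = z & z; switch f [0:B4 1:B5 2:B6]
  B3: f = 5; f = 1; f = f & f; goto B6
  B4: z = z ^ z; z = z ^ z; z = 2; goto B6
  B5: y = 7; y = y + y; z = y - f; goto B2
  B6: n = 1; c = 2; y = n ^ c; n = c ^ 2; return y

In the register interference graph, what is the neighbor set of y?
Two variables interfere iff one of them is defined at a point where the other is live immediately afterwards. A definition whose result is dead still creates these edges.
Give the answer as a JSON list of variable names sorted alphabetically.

def/use:
  B0 def {c,f} use ∅
  B1 def {z} use ∅
  B2 def {f} use {z}
  B3 def {f} use ∅
  B4 def {z} use {z}
  B5 def {y,z} use {f}
  B6 def {c,n,y} use ∅

Backward fixpoint:
  B0: in=∅ out=∅
  B1: in=∅ out={z}
  B2: in={z} out={f,z}
  B3: in=∅ out=∅
  B4: in={z} out=∅
  B5: in={f} out={z}
  B6: in=∅ out=∅

Interference:
  c↔{f,n,y}
  f↔{c,y,z}
  n↔{c,y}
  y↔{c,f,n}
  z↔{f}

N(y) = ["c", "f", "n"]

Answer: ["c", "f", "n"]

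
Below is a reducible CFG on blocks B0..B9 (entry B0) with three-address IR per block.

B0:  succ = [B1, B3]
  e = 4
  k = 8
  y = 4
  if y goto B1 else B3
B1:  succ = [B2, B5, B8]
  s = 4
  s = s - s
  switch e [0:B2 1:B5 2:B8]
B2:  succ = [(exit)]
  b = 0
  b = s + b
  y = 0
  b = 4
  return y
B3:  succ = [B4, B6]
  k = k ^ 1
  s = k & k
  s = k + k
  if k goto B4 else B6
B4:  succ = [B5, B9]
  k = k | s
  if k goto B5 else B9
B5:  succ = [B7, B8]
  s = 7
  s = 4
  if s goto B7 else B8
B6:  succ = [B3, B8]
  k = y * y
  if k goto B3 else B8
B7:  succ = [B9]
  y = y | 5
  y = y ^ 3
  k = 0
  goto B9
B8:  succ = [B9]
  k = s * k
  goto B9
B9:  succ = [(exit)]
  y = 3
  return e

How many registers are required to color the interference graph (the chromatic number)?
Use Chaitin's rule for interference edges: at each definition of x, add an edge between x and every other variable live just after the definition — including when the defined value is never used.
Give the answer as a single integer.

Block summaries:
  B0: def={e,k,y} ue=∅
  B1: def={s} ue={e}
  B2: def={b,y} ue={s}
  B3: def={k,s} ue={k}
  B4: def={k} ue={k,s}
  B5: def={s} ue=∅
  B6: def={k} ue={y}
  B7: def={k,y} ue={y}
  B8: def={k} ue={k,s}
  B9: def={y} ue={e}

Backward fixpoint:
  B0 li=∅ lo={e,k,y}
  B1 li={e,k,y} lo={e,k,s,y}
  B2 li={s} lo=∅
  B3 li={e,k,y} lo={e,k,s,y}
  B4 li={e,k,s,y} lo={e,k,y}
  B5 li={e,k,y} lo={e,k,s,y}
  B6 li={e,s,y} lo={e,k,s,y}
  B7 li={e,y} lo={e}
  B8 li={e,k,s} lo={e}
  B9 li={e} lo=∅

Interfere edges:
  b — {s,y}
  e — {k,s,y}
  k — {e,s,y}
  s — {b,e,k,y}
  y — {b,e,k,s}

Chromatic number:
  {e,k,s,y} pairwise interfere (4-clique) ⇒ χ ≥ 4
  assign b→c2 e→c2 k→c3 s→c0 y→c1 — no edge inside a register ⇒ χ ≤ 4
  χ = 4

Answer: 4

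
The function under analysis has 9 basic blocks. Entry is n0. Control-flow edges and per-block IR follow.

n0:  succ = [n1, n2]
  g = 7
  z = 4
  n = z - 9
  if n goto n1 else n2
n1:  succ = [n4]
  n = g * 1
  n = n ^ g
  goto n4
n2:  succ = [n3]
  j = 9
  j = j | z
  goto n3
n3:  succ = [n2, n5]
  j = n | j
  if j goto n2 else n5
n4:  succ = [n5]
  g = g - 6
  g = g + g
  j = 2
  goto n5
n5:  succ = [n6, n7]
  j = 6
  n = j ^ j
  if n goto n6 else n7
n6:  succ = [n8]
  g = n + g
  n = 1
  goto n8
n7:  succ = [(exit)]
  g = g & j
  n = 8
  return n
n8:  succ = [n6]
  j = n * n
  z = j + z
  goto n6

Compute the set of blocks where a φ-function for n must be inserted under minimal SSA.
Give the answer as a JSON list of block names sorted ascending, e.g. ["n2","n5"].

idom tree: n1←n0 n2←n0 n3←n2 n4←n1 n5←n0 n6←n5 n7←n5 n8←n6
Join-block Dom:
  n2: preds {n0,n3}: {n0} ∩ {n0,n2,n3} = {n0}; idom=n0
  n5: preds {n3,n4}: {n0,n2,n3} ∩ {n0,n1,n4} = {n0}; idom=n0
  n6: preds {n5,n8}: {n0,n5} ∩ {n0,n5,n6,n8} = {n0,n5}; idom=n5

DF derivation:
  n2←n0: walk · to n0
  n2←n3: walk n3→n2 to n0
  n5←n3: walk n3→n2 to n0
  n5←n4: walk n4→n1 to n0
  n6←n5: walk · to n5
  n6←n8: walk n8→n6 to n5
  DF(n0)=∅
  DF(n1)={n5}
  DF(n2)={n2,n5}
  DF(n3)={n2,n5}
  DF(n4)={n5}
  DF(n5)=∅
  DF(n6)={n6}
  DF(n7)=∅
  DF(n8)={n6}

φ for n: defs {n0,n1,n5,n6,n7}
  DF⁺ = {n5,n6}

Answer: ["n5", "n6"]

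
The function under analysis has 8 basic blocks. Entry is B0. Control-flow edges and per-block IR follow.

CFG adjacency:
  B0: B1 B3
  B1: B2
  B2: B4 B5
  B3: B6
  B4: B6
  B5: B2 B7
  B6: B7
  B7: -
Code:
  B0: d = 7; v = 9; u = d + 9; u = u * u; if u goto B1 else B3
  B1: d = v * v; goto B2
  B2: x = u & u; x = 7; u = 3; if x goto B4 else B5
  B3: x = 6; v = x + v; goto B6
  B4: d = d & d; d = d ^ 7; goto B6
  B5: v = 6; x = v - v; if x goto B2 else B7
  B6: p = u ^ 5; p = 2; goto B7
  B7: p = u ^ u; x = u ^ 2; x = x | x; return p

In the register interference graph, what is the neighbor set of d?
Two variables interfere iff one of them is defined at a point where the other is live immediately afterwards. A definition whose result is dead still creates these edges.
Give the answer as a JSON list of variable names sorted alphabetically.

def/use:
  B0: {d,u,v} / ∅
  B1: {d} / {v}
  B2: {u,x} / {u}
  B3: {v,x} / {v}
  B4: {d} / {d}
  B5: {v,x} / ∅
  B6: {p} / {u}
  B7: {p,x} / {u}

Live sets:
  B0: in=∅ out={u,v}
  B1: in={u,v} out={d,u}
  B2: in={d,u} out={d,u}
  B3: in={u,v} out={u}
  B4: in={d,u} out={u}
  B5: in={d,u} out={d,u}
  B6: in={u} out={u}
  B7: in={u} out=∅

Interfere edges:
  d — {u,v,x}
  p — {u,x}
  u — {d,p,v,x}
  v — {d,u,x}
  x — {d,p,u,v}

N(d) = ["u", "v", "x"]

Answer: ["u", "v", "x"]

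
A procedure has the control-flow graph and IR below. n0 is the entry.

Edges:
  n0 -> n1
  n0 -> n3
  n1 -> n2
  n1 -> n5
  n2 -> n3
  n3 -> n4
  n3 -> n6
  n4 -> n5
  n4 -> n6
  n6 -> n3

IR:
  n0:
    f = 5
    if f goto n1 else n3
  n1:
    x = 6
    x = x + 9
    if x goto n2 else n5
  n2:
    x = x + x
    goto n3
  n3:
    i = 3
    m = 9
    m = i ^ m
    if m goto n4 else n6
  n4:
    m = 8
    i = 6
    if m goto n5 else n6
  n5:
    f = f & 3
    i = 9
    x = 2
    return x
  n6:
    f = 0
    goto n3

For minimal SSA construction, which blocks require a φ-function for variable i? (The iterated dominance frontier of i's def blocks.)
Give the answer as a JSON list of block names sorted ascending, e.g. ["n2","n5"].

Answer: ["n3", "n5", "n6"]

Analysis:
idom tree: n1←n0 n2←n1 n3←n0 n4←n3 n5←n0 n6←n3
Dom at joins:
  n3: preds {n0,n2,n6}: {n0} ∩ {n0,n1,n2} ∩ {n0,n3,n6} = {n0}; idom=n0
  n5: preds {n1,n4}: {n0,n1} ∩ {n0,n3,n4} = {n0}; idom=n0
  n6: preds {n3,n4}: {n0,n3} ∩ {n0,n3,n4} = {n0,n3}; idom=n3

Frontier:
  n3←n0: walk · to n0
  n3←n2: walk n2→n1 to n0
  n3←n6: walk n6→n3 to n0
  n5←n1: walk n1 to n0
  n5←n4: walk n4→n3 to n0
  n6←n3: walk · to n3
  n6←n4: walk n4 to n3
  DF(n0)=∅
  DF(n1)={n3,n5}
  DF(n2)={n3}
  DF(n3)={n3,n5}
  DF(n4)={n5,n6}
  DF(n5)=∅
  DF(n6)={n3}

φ for i: defs {n3,n4,n5}
  DF⁺ = {n3,n5,n6}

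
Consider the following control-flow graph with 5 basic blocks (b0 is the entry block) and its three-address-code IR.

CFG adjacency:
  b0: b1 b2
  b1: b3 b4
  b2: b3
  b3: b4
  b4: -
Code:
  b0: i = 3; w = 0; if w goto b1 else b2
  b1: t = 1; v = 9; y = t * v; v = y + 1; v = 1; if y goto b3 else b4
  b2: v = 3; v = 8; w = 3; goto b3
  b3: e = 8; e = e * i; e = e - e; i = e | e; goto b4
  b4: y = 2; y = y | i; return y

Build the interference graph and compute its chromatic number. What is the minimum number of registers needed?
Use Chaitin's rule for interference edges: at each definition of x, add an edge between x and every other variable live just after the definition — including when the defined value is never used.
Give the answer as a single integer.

Answer: 3

Working:
Per-block:
  b0: {i,w} / ∅
  b1: {t,v,y} / ∅
  b2: {v,w} / ∅
  b3: {e,i} / {i}
  b4: {y} / {i}

Live sets:
  b0 li=∅ lo={i}
  b1 li={i} lo={i}
  b2 li={i} lo={i}
  b3 li={i} lo={i}
  b4 li={i} lo=∅

Interfere edges:
  e: {i}
  i: {e,t,v,w,y}
  t: {i,v}
  v: {i,t,y}
  w: {i}
  y: {i,v}

Colouring:
  clique {i,t,v} ⇒ need ≥ 3
  assign e→R1 i→R0 t→R2 v→R1 w→R1 y→R2 — no edge inside a register ⇒ χ ≤ 3
  χ = 3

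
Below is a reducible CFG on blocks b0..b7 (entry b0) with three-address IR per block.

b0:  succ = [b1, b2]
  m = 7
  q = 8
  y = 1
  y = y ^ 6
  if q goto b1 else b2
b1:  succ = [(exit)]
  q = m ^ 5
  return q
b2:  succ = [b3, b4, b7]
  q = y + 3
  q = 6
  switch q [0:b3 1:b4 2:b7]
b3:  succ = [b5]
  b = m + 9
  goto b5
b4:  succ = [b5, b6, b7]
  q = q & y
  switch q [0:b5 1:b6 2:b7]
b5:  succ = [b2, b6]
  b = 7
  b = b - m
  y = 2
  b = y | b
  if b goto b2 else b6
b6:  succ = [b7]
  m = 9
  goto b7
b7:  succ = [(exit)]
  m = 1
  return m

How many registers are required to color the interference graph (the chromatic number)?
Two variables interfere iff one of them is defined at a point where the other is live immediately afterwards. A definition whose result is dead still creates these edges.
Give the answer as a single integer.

Answer: 3

Analysis:
Block summaries:
  b0 def {m,q,y} use ∅
  b1 def {q} use {m}
  b2 def {q} use {y}
  b3 def {b} use {m}
  b4 def {q} use {q,y}
  b5 def {b,y} use {m}
  b6 def {m} use ∅
  b7 def {m} use ∅

Liveness:
  b0: in=∅ out={m,y}
  b1: in={m} out=∅
  b2: in={m,y} out={m,q,y}
  b3: in={m} out={m}
  b4: in={m,q,y} out={m}
  b5: in={m} out={m,y}
  b6: in=∅ out=∅
  b7: in=∅ out=∅

Conflict graph:
  b — {m,y}
  m — {b,q,y}
  q — {m,y}
  y — {b,m,q}

Chromatic number:
  {b,m,y} pairwise interfere (3-clique) ⇒ χ ≥ 3
  3-colouring: c0={m}  c1={y}  c2={b,q}
  χ = 3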